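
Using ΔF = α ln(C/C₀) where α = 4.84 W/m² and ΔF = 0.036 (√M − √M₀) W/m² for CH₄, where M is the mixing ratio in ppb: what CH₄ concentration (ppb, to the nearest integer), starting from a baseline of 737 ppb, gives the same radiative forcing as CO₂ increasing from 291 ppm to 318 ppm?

CO₂ forcing: 4.84 × ln(318/291) = 4.84 × 0.088728 = 0.42944 W/m².
Set 0.036(√M − √737) = 0.42944: √M = 0.42944/0.036 + √737 = 11.9289 + 27.1477 = 39.0766.
M = (39.0766)² = 1526.98 ppb.

M ≈ 1527 ppb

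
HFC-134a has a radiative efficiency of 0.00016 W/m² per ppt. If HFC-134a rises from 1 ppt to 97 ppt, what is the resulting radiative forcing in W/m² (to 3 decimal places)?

HFC-134a: ΔF = 0.00016 × (97 − 1) = 0.00016 × 96 = 0.0154 W/m².

ΔF = 0.015 W/m²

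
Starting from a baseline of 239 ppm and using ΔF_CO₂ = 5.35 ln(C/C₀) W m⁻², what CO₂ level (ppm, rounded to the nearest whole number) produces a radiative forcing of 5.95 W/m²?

Set 5.35 ln(C/239) = 5.95, so ln(C/239) = 5.95/5.35 = 1.11215.
Then C/239 = e^1.11215 = 3.04089, giving C = 239 × 3.04089 = 726.77 ppm.

C ≈ 727 ppm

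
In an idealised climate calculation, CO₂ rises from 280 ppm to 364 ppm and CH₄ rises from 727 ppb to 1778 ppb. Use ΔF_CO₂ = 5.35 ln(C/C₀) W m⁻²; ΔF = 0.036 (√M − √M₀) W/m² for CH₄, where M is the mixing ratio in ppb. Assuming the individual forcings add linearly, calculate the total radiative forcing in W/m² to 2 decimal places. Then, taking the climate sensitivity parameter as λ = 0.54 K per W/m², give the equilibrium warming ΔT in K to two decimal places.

CO₂: 5.35 × ln(364/280) = 5.35 × ln(1.30000) = 5.35 × 0.26236 = 1.4036 W/m².
CH₄: 0.036 × (√1778 − √727) = 0.036 × (42.1663 − 26.9629) = 0.036 × 15.2034 = 0.5473 W/m².
Total ΔF = 1.4036 + 0.5473 = 1.9509 W/m².
ΔT = λ ΔF = 0.54 × 1.95 = 1.0530 K.

ΔF = 1.95 W/m²; ΔT = 1.05 K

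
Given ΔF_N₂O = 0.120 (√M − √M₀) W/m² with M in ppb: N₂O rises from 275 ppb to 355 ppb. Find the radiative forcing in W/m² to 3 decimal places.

N₂O: 0.120 × (√355 − √275) = 0.120 × (18.8414 − 16.5831) = 0.120 × 2.2583 = 0.2710 W/m².

ΔF = 0.271 W/m²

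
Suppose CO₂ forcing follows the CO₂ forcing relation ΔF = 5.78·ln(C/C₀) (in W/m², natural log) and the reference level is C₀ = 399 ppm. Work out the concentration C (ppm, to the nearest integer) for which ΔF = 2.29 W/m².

C ≈ 593 ppm

Set 5.78 ln(C/399) = 2.29, so ln(C/399) = 2.29/5.78 = 0.39619.
Then C/399 = e^0.39619 = 1.48615, giving C = 399 × 1.48615 = 592.97 ppm.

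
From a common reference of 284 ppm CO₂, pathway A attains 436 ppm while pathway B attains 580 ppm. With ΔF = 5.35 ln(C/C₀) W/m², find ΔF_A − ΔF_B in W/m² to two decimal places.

ΔF_A = 5.35 ln(436/284) = 5.35 × 0.42867 = 2.2934 W/m².
ΔF_B = 5.35 ln(580/284) = 5.35 × 0.71405 = 3.8202 W/m².
Difference: 2.2934 − 3.8202 = -1.5268 W/m².

ΔF_A − ΔF_B = -1.53 W/m²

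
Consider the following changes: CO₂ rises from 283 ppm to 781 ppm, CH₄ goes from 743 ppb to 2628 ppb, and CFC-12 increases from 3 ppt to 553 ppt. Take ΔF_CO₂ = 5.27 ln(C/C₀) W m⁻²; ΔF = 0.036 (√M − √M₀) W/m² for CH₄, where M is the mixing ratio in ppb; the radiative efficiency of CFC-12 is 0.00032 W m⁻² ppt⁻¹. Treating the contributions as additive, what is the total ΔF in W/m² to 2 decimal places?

ΔF = 6.39 W/m²

CO₂: 5.27 × ln(781/283) = 5.27 × ln(2.75972) = 5.27 × 1.01513 = 5.3497 W/m².
CH₄: 0.036 × (√2628 − √743) = 0.036 × (51.2640 − 27.2580) = 0.036 × 24.0060 = 0.8642 W/m².
CFC-12: ΔF = 0.00032 × (553 − 3) = 0.00032 × 550 = 0.1760 W/m².
Total ΔF = 5.3497 + 0.8642 + 0.1760 = 6.3899 W/m².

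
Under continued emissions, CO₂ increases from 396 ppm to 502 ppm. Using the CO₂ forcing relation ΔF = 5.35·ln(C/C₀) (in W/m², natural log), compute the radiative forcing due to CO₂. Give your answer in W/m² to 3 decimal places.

CO₂ absorption bands are partially saturated, so forcing scales with the logarithm of the concentration ratio.
CO₂: 5.35 × ln(502/396) = 5.35 × ln(1.26768) = 5.35 × 0.23719 = 1.2690 W/m².

ΔF = 1.269 W/m²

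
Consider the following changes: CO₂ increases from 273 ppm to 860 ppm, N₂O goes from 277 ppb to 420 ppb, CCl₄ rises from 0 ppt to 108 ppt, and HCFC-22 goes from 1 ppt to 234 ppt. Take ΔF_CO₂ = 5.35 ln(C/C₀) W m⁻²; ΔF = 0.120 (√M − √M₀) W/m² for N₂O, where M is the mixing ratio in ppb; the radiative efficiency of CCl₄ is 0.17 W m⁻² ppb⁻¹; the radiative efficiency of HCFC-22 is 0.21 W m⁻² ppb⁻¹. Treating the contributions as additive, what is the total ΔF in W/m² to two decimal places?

ΔF = 6.67 W/m²

CO₂: 5.35 × ln(860/273) = 5.35 × ln(3.15018) = 5.35 × 1.14746 = 6.1389 W/m².
N₂O: 0.120 × (√420 − √277) = 0.120 × (20.4939 − 16.6433) = 0.120 × 3.8506 = 0.4621 W/m².
CCl₄: Δ = 108 − 0 = 108 ppt = 0.108 ppb; ΔF = 0.17 × 0.108 = 0.0184 W/m².
HCFC-22: Δ = 234 − 1 = 233 ppt = 0.233 ppb; ΔF = 0.21 × 0.233 = 0.0489 W/m².
Total ΔF = 6.1389 + 0.4621 + 0.0184 + 0.0489 = 6.6683 W/m².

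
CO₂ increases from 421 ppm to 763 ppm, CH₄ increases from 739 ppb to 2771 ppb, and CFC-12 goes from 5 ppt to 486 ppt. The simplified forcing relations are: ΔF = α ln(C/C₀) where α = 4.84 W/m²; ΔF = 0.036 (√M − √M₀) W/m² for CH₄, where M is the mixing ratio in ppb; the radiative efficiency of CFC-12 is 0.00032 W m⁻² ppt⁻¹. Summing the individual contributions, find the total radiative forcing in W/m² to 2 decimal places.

ΔF = 3.95 W/m²

CO₂: 4.84 × ln(763/421) = 4.84 × ln(1.81235) = 4.84 × 0.59462 = 2.8780 W/m².
CH₄: 0.036 × (√2771 − √739) = 0.036 × (52.6403 − 27.1846) = 0.036 × 25.4557 = 0.9164 W/m².
CFC-12: ΔF = 0.00032 × (486 − 5) = 0.00032 × 481 = 0.1539 W/m².
Total ΔF = 2.8780 + 0.9164 + 0.1539 = 3.9483 W/m².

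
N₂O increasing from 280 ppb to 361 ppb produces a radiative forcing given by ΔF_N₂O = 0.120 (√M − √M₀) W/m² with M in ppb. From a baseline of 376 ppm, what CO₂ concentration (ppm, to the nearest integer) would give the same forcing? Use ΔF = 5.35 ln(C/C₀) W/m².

C ≈ 396 ppm

N₂O forcing: 0.120 × (√361 − √280) = 0.120 × (19.0000 − 16.7332) = 0.120 × 2.2668 = 0.27202 W/m².
Set 5.35 ln(C/376) = 0.27202: ln(C/376) = 0.27202/5.35 = 0.05084, so C = 376 × e^0.05084 = 376 × 1.05215 = 395.61 ppm.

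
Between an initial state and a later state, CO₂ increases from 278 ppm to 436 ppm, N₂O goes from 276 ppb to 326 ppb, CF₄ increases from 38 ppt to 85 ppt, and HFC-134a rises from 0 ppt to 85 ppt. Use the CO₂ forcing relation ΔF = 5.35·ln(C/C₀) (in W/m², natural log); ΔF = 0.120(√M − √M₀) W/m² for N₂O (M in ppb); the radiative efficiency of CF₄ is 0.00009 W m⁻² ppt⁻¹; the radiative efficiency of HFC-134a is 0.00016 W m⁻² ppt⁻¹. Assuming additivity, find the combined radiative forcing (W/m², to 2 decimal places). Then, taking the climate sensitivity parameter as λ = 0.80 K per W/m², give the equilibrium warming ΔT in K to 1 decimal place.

ΔF = 2.60 W/m²; ΔT = 2.1 K

CO₂: 5.35 × ln(436/278) = 5.35 × ln(1.56835) = 5.35 × 0.45002 = 2.4076 W/m².
N₂O: 0.120 × (√326 − √276) = 0.120 × (18.0555 − 16.6132) = 0.120 × 1.4423 = 0.1731 W/m².
CF₄: ΔF = 0.00009 × (85 − 38) = 0.00009 × 47 = 0.0042 W/m².
HFC-134a: ΔF = 0.00016 × (85 − 0) = 0.00016 × 85 = 0.0136 W/m².
Total ΔF = 2.4076 + 0.1731 + 0.0042 + 0.0136 = 2.5985 W/m².
ΔT = λ ΔF = 0.80 × 2.60 = 2.0800 K.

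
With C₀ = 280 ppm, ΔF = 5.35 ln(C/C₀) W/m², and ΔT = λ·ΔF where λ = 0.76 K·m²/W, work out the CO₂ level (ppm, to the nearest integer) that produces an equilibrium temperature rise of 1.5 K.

C ≈ 405 ppm

Required forcing: ΔF = ΔT/λ = 1.5/0.76 = 1.9737 W/m².
Then ln(C/280) = ΔF/5.35 = 1.9737/5.35 = 0.36892.
So C = 280 × e^0.36892 = 280 × 1.44617 = 404.93 ppm.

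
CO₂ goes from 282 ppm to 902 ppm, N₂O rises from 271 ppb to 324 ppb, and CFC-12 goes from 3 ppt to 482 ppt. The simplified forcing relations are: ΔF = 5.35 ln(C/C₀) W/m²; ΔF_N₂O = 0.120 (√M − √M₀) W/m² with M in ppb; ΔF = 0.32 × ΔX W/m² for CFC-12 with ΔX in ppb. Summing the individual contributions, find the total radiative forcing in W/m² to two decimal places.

CO₂: 5.35 × ln(902/282) = 5.35 × ln(3.19858) = 5.35 × 1.16271 = 6.2205 W/m².
N₂O: 0.120 × (√324 − √271) = 0.120 × (18.0000 − 16.4621) = 0.120 × 1.5379 = 0.1845 W/m².
CFC-12: Δ = 482 − 3 = 479 ppt = 0.479 ppb; ΔF = 0.32 × 0.479 = 0.1533 W/m².
Total ΔF = 6.2205 + 0.1845 + 0.1533 = 6.5583 W/m².

ΔF = 6.56 W/m²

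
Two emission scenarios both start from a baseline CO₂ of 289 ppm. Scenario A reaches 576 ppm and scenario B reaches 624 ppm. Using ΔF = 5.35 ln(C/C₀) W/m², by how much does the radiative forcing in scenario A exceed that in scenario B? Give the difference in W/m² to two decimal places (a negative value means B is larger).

ΔF_A − ΔF_B = -0.43 W/m²

ΔF_A = 5.35 ln(576/289) = 5.35 × 0.68968 = 3.6898 W/m².
ΔF_B = 5.35 ln(624/289) = 5.35 × 0.76972 = 4.1180 W/m².
Difference: 3.6898 − 4.1180 = -0.4282 W/m².
(Equivalently, ΔF_A − ΔF_B = 5.35 ln(576/624) = 5.35 × -0.08004 = -0.4282 W/m².)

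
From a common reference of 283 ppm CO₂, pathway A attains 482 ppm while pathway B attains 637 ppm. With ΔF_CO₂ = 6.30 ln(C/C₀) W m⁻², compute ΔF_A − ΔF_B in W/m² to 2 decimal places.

ΔF_A − ΔF_B = -1.76 W/m²

ΔF_A = 6.30 ln(482/283) = 6.30 × 0.53250 = 3.3548 W/m².
ΔF_B = 6.30 ln(637/283) = 6.30 × 0.81132 = 5.1113 W/m².
Difference: 3.3548 − 5.1113 = -1.7565 W/m².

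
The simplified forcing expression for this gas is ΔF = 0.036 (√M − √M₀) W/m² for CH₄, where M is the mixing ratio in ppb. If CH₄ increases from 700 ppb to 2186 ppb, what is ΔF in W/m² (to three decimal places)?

ΔF = 0.731 W/m²

CH₄: 0.036 × (√2186 − √700) = 0.036 × (46.7547 − 26.4575) = 0.036 × 20.2972 = 0.7307 W/m².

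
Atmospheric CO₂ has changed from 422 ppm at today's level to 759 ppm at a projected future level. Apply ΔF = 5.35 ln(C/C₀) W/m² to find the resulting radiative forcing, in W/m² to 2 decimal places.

ΔF = 3.14 W/m²

CO₂: 5.35 × ln(759/422) = 5.35 × ln(1.79858) = 5.35 × 0.58700 = 3.1405 W/m².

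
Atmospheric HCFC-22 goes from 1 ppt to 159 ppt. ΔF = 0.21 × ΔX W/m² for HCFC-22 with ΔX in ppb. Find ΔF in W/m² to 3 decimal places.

HCFC-22: Δ = 159 − 1 = 158 ppt = 0.158 ppb; ΔF = 0.21 × 0.158 = 0.0332 W/m².

ΔF = 0.033 W/m²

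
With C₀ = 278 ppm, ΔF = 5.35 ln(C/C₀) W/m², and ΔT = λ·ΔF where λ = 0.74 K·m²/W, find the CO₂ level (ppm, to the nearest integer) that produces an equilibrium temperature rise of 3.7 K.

C ≈ 708 ppm

Required forcing: ΔF = ΔT/λ = 3.7/0.74 = 5.0000 W/m².
Then ln(C/278) = ΔF/5.35 = 5.0000/5.35 = 0.93458.
So C = 278 × e^0.93458 = 278 × 2.54614 = 707.83 ppm.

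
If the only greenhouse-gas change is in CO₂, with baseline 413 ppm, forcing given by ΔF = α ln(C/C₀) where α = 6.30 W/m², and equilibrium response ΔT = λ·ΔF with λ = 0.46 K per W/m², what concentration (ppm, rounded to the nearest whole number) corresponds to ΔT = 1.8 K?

Required forcing: ΔF = ΔT/λ = 1.8/0.46 = 3.9130 W/m².
Then ln(C/413) = ΔF/6.30 = 3.9130/6.30 = 0.62111.
So C = 413 × e^0.62111 = 413 × 1.86099 = 768.59 ppm.

C ≈ 769 ppm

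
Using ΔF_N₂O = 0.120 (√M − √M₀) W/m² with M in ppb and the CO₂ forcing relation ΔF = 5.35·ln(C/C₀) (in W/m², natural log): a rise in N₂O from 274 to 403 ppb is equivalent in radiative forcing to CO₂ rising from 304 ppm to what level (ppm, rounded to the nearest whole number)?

N₂O forcing: 0.120 × (√403 − √274) = 0.120 × (20.0749 − 16.5529) = 0.120 × 3.5220 = 0.42264 W/m².
Set 5.35 ln(C/304) = 0.42264: ln(C/304) = 0.42264/5.35 = 0.07900, so C = 304 × e^0.07900 = 304 × 1.08220 = 328.99 ppm.

C ≈ 329 ppm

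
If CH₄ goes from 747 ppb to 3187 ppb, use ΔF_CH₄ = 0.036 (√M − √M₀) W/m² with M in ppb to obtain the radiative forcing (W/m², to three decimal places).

CH₄: 0.036 × (√3187 − √747) = 0.036 × (56.4535 − 27.3313) = 0.036 × 29.1222 = 1.0484 W/m².

ΔF = 1.048 W/m²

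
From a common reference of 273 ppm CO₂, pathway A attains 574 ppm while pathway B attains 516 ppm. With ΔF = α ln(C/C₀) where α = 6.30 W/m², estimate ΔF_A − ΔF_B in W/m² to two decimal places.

ΔF_A − ΔF_B = 0.67 W/m²

ΔF_A = 6.30 ln(574/273) = 6.30 × 0.74316 = 4.6819 W/m².
ΔF_B = 6.30 ln(516/273) = 6.30 × 0.63663 = 4.0108 W/m².
Difference: 4.6819 − 4.0108 = 0.6711 W/m².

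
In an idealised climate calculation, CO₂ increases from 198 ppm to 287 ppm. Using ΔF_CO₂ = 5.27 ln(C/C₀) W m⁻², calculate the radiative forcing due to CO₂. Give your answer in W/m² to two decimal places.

CO₂ absorption bands are partially saturated, so forcing scales with the logarithm of the concentration ratio.
CO₂: 5.27 × ln(287/198) = 5.27 × ln(1.44949) = 5.27 × 0.37121 = 1.9563 W/m².

ΔF = 1.96 W/m²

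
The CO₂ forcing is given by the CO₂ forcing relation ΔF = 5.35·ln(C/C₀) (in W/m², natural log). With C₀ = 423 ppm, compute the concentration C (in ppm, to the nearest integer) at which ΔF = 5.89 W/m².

Set 5.35 ln(C/423) = 5.89, so ln(C/423) = 5.89/5.35 = 1.10093.
Then C/423 = e^1.10093 = 3.00696, giving C = 423 × 3.00696 = 1271.94 ppm.

C ≈ 1272 ppm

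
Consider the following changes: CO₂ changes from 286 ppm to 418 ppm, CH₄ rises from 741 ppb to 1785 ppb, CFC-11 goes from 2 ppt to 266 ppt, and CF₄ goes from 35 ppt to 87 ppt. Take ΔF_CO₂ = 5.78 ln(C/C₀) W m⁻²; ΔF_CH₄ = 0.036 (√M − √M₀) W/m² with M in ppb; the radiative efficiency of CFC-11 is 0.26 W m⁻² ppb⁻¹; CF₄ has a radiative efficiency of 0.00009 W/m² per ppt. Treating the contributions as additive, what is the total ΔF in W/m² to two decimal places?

CO₂: 5.78 × ln(418/286) = 5.78 × ln(1.46154) = 5.78 × 0.37949 = 2.1935 W/m².
CH₄: 0.036 × (√1785 − √741) = 0.036 × (42.2493 − 27.2213) = 0.036 × 15.0280 = 0.5410 W/m².
CFC-11: Δ = 266 − 2 = 264 ppt = 0.264 ppb; ΔF = 0.26 × 0.264 = 0.0686 W/m².
CF₄: ΔF = 0.00009 × (87 − 35) = 0.00009 × 52 = 0.0047 W/m².
Total ΔF = 2.1935 + 0.5410 + 0.0686 + 0.0047 = 2.8078 W/m².

ΔF = 2.81 W/m²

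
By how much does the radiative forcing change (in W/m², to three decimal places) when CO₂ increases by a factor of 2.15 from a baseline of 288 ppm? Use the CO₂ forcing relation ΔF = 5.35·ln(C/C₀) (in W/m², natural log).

ΔF = 4.095 W/m²

ΔF = 5.35 × ln(2.15) = 5.35 × 0.76547 = 4.0953 W/m².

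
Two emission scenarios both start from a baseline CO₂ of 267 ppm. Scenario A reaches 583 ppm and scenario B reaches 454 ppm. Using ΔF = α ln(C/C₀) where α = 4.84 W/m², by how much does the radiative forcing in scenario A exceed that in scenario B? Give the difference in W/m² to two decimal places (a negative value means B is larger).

ΔF_A − ΔF_B = 1.21 W/m²

ΔF_A = 4.84 ln(583/267) = 4.84 × 0.78094 = 3.7797 W/m².
ΔF_B = 4.84 ln(454/267) = 4.84 × 0.53085 = 2.5693 W/m².
Difference: 3.7797 − 2.5693 = 1.2104 W/m².
(Equivalently, ΔF_A − ΔF_B = 4.84 ln(583/454) = 4.84 × 0.25009 = 1.2104 W/m².)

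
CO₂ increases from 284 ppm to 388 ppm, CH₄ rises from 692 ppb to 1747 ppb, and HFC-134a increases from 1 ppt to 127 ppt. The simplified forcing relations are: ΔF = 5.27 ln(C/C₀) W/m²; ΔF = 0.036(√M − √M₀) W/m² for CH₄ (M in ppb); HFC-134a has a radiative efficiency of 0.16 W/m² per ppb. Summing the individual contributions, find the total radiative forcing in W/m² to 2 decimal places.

CO₂: 5.27 × ln(388/284) = 5.27 × ln(1.36620) = 5.27 × 0.31203 = 1.6444 W/m².
CH₄: 0.036 × (√1747 − √692) = 0.036 × (41.7971 − 26.3059) = 0.036 × 15.4912 = 0.5577 W/m².
HFC-134a: Δ = 127 − 1 = 126 ppt = 0.126 ppb; ΔF = 0.16 × 0.126 = 0.0202 W/m².
Total ΔF = 1.6444 + 0.5577 + 0.0202 = 2.2223 W/m².

ΔF = 2.22 W/m²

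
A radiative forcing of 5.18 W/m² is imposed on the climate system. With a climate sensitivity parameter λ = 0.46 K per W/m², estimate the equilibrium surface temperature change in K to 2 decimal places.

ΔT = 2.38 K

ΔT = λ ΔF = 0.46 × 5.18 = 2.3828 K.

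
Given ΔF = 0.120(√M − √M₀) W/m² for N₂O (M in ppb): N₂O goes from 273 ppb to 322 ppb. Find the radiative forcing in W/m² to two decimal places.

N₂O: 0.120 × (√322 − √273) = 0.120 × (17.9444 − 16.5227) = 0.120 × 1.4217 = 0.1706 W/m².

ΔF = 0.17 W/m²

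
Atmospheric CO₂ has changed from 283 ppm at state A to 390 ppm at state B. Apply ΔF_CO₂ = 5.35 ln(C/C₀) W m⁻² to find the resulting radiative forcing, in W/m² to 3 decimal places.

CO₂ absorption bands are partially saturated, so forcing scales with the logarithm of the concentration ratio.
CO₂: 5.35 × ln(390/283) = 5.35 × ln(1.37809) = 5.35 × 0.32070 = 1.7157 W/m².

ΔF = 1.716 W/m²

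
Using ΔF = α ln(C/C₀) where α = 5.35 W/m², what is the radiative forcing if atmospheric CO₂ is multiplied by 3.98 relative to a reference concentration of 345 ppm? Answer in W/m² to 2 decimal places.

ΔF = 7.39 W/m²

ΔF = 5.35 × ln(3.98) = 5.35 × 1.38128 = 7.3898 W/m².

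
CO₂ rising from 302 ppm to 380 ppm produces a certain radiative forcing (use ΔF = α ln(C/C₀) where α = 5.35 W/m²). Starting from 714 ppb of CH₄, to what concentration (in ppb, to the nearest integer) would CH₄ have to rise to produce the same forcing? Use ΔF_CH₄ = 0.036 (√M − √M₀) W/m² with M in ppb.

M ≈ 3704 ppb

CO₂ forcing: 5.35 × ln(380/302) = 5.35 × 0.229744 = 1.22913 W/m².
Set 0.036(√M − √714) = 1.22913: √M = 1.22913/0.036 + √714 = 34.1425 + 26.7208 = 60.8633.
M = (60.8633)² = 3704.34 ppb.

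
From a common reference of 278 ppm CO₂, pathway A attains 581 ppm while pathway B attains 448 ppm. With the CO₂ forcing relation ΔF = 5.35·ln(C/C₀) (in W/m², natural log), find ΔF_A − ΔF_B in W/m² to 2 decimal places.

ΔF_A − ΔF_B = 1.39 W/m²

ΔF_A = 5.35 ln(581/278) = 5.35 × 0.73713 = 3.9436 W/m².
ΔF_B = 5.35 ln(448/278) = 5.35 × 0.47717 = 2.5529 W/m².
Difference: 3.9436 − 2.5529 = 1.3907 W/m².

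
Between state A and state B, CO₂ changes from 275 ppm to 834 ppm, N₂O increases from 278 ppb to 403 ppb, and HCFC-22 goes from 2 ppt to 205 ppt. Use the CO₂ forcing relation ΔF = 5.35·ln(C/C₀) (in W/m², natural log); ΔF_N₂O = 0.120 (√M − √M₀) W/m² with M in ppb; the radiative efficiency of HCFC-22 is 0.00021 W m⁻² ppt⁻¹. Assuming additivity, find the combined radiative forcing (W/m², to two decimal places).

CO₂: 5.35 × ln(834/275) = 5.35 × ln(3.03273) = 5.35 × 1.10946 = 5.9356 W/m².
N₂O: 0.120 × (√403 − √278) = 0.120 × (20.0749 − 16.6733) = 0.120 × 3.4016 = 0.4082 W/m².
HCFC-22: ΔF = 0.00021 × (205 − 2) = 0.00021 × 203 = 0.0426 W/m².
Total ΔF = 5.9356 + 0.4082 + 0.0426 = 6.3864 W/m².

ΔF = 6.39 W/m²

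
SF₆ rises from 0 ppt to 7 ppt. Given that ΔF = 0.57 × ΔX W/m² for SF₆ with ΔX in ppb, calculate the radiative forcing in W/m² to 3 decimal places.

ΔF = 0.004 W/m²

SF₆: Δ = 7 − 0 = 7 ppt = 0.007 ppb; ΔF = 0.57 × 0.007 = 0.0040 W/m².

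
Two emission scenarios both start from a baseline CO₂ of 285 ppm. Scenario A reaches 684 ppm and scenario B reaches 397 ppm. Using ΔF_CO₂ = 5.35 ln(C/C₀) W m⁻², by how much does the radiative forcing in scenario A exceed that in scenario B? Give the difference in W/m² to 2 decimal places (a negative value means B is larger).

ΔF_A − ΔF_B = 2.91 W/m²

ΔF_A = 5.35 ln(684/285) = 5.35 × 0.87547 = 4.6838 W/m².
ΔF_B = 5.35 ln(397/285) = 5.35 × 0.33145 = 1.7733 W/m².
Difference: 4.6838 − 1.7733 = 2.9105 W/m².
(Equivalently, ΔF_A − ΔF_B = 5.35 ln(684/397) = 5.35 × 0.54402 = 2.9105 W/m².)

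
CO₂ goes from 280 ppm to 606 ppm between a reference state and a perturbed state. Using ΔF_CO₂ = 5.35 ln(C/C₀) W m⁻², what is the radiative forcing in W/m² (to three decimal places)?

CO₂ absorption bands are partially saturated, so forcing scales with the logarithm of the concentration ratio.
CO₂: 5.35 × ln(606/280) = 5.35 × ln(2.16429) = 5.35 × 0.77209 = 4.1307 W/m².

ΔF = 4.131 W/m²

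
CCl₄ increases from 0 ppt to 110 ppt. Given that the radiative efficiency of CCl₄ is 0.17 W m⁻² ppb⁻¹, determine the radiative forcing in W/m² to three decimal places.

ΔF = 0.019 W/m²

CCl₄: Δ = 110 − 0 = 110 ppt = 0.110 ppb; ΔF = 0.17 × 0.110 = 0.0187 W/m².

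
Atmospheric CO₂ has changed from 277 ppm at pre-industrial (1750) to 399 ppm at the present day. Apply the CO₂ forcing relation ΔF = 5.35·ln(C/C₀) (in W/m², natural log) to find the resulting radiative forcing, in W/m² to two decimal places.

CO₂: 5.35 × ln(399/277) = 5.35 × ln(1.44043) = 5.35 × 0.36494 = 1.9524 W/m².

ΔF = 1.95 W/m²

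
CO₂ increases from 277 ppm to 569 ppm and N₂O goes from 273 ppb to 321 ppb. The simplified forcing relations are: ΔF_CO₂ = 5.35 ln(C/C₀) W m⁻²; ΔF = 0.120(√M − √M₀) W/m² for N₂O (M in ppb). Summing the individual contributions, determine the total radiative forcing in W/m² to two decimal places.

CO₂: 5.35 × ln(569/277) = 5.35 × ln(2.05415) = 5.35 × 0.71986 = 3.8513 W/m².
N₂O: 0.120 × (√321 − √273) = 0.120 × (17.9165 − 16.5227) = 0.120 × 1.3938 = 0.1673 W/m².
Total ΔF = 3.8513 + 0.1673 = 4.0186 W/m².

ΔF = 4.02 W/m²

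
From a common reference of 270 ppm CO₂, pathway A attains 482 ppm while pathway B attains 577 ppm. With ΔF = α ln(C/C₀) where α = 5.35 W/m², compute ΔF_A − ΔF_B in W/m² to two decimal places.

ΔF_A − ΔF_B = -0.96 W/m²

ΔF_A = 5.35 ln(482/270) = 5.35 × 0.57952 = 3.1004 W/m².
ΔF_B = 5.35 ln(577/270) = 5.35 × 0.75942 = 4.0629 W/m².
Difference: 3.1004 − 4.0629 = -0.9625 W/m².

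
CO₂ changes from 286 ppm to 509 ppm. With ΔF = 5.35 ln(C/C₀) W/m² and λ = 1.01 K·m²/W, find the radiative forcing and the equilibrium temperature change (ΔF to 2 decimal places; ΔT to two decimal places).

ΔF = 3.08 W/m²; ΔT = 3.11 K

CO₂: 5.35 × ln(509/286) = 5.35 × ln(1.77972) = 5.35 × 0.57646 = 3.0841 W/m².
ΔT = λ ΔF = 1.01 × 3.08 = 3.1108 K.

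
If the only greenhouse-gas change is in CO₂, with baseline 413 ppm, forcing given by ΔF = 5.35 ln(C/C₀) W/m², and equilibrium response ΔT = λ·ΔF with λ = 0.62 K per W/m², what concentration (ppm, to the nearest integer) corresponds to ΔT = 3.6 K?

C ≈ 1223 ppm

Required forcing: ΔF = ΔT/λ = 3.6/0.62 = 5.8065 W/m².
Then ln(C/413) = ΔF/5.35 = 5.8065/5.35 = 1.08533.
So C = 413 × e^1.08533 = 413 × 2.96042 = 1222.65 ppm.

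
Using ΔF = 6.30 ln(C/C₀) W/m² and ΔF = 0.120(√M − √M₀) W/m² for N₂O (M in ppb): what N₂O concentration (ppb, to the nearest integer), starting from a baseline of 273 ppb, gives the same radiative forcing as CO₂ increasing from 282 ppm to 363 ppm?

M ≈ 887 ppb

CO₂ forcing: 6.30 × ln(363/282) = 6.30 × 0.252496 = 1.59072 W/m².
Set 0.120(√M − √273) = 1.59072: √M = 1.59072/0.120 + √273 = 13.2560 + 16.5227 = 29.7787.
M = (29.7787)² = 886.77 ppb.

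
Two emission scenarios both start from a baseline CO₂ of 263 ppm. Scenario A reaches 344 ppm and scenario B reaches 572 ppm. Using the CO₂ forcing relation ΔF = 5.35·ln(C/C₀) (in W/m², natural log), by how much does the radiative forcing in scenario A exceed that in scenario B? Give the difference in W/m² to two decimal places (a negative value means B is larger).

ΔF_A = 5.35 ln(344/263) = 5.35 × 0.26849 = 1.4364 W/m².
ΔF_B = 5.35 ln(572/263) = 5.35 × 0.77698 = 4.1568 W/m².
Difference: 1.4364 − 4.1568 = -2.7204 W/m².

ΔF_A − ΔF_B = -2.72 W/m²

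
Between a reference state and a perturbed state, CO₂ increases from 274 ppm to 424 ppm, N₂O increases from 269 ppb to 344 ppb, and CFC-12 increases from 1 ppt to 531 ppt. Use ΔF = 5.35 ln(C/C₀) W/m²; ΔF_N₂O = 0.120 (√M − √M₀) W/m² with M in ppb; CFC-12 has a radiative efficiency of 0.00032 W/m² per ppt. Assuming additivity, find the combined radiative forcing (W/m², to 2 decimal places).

CO₂: 5.35 × ln(424/274) = 5.35 × ln(1.54745) = 5.35 × 0.43661 = 2.3359 W/m².
N₂O: 0.120 × (√344 − √269) = 0.120 × (18.5472 − 16.4012) = 0.120 × 2.1460 = 0.2575 W/m².
CFC-12: ΔF = 0.00032 × (531 − 1) = 0.00032 × 530 = 0.1696 W/m².
Total ΔF = 2.3359 + 0.2575 + 0.1696 = 2.7630 W/m².

ΔF = 2.76 W/m²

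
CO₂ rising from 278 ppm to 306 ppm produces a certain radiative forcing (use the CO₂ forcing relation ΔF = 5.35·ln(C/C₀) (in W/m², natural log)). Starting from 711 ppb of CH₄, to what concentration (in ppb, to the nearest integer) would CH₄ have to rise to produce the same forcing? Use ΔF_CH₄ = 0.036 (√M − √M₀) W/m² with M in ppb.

CO₂ forcing: 5.35 × ln(306/278) = 5.35 × 0.095964 = 0.51341 W/m².
Set 0.036(√M − √711) = 0.51341: √M = 0.51341/0.036 + √711 = 14.2614 + 26.6646 = 40.9260.
M = (40.9260)² = 1674.94 ppb.

M ≈ 1675 ppb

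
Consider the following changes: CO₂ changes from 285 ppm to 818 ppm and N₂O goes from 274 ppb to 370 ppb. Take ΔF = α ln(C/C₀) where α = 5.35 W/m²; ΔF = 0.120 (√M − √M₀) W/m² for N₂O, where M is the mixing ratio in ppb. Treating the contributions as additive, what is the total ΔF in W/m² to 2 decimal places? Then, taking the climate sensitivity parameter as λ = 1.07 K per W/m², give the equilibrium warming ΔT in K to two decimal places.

ΔF = 5.96 W/m²; ΔT = 6.38 K

CO₂: 5.35 × ln(818/285) = 5.35 × ln(2.87018) = 5.35 × 1.05437 = 5.6409 W/m².
N₂O: 0.120 × (√370 − √274) = 0.120 × (19.2354 − 16.5529) = 0.120 × 2.6825 = 0.3219 W/m².
Total ΔF = 5.6409 + 0.3219 = 5.9628 W/m².
ΔT = λ ΔF = 1.07 × 5.96 = 6.3772 K.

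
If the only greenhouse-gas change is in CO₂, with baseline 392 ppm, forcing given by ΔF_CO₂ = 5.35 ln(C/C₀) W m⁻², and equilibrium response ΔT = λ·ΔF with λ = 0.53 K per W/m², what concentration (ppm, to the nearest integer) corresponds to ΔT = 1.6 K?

C ≈ 689 ppm

Required forcing: ΔF = ΔT/λ = 1.6/0.53 = 3.0189 W/m².
Then ln(C/392) = ΔF/5.35 = 3.0189/5.35 = 0.56428.
So C = 392 × e^0.56428 = 392 × 1.75818 = 689.21 ppm.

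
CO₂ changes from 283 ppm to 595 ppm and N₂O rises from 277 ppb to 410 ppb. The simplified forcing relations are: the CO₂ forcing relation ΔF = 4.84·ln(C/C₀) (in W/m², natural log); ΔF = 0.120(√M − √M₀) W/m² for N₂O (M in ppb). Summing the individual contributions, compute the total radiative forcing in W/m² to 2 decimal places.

ΔF = 4.03 W/m²

CO₂: 4.84 × ln(595/283) = 4.84 × ln(2.10247) = 4.84 × 0.74311 = 3.5967 W/m².
N₂O: 0.120 × (√410 − √277) = 0.120 × (20.2485 − 16.6433) = 0.120 × 3.6052 = 0.4326 W/m².
Total ΔF = 3.5967 + 0.4326 = 4.0293 W/m².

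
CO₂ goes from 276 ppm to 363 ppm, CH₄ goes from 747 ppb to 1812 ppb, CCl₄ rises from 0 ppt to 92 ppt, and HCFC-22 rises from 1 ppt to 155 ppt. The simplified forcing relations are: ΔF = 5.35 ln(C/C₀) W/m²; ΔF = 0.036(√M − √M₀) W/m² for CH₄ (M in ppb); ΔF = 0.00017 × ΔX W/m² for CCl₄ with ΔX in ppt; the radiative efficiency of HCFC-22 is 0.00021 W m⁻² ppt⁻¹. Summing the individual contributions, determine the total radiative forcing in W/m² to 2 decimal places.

ΔF = 2.06 W/m²

CO₂: 5.35 × ln(363/276) = 5.35 × ln(1.31522) = 5.35 × 0.27400 = 1.4659 W/m².
CH₄: 0.036 × (√1812 − √747) = 0.036 × (42.5676 − 27.3313) = 0.036 × 15.2363 = 0.5485 W/m².
CCl₄: ΔF = 0.00017 × (92 − 0) = 0.00017 × 92 = 0.0156 W/m².
HCFC-22: ΔF = 0.00021 × (155 − 1) = 0.00021 × 154 = 0.0323 W/m².
Total ΔF = 1.4659 + 0.5485 + 0.0156 + 0.0323 = 2.0623 W/m².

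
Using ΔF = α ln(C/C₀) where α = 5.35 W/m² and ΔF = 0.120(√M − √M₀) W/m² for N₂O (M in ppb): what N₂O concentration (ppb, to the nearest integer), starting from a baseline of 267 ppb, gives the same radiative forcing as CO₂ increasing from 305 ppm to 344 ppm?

CO₂ forcing: 5.35 × ln(344/305) = 5.35 × 0.120330 = 0.64377 W/m².
Set 0.120(√M − √267) = 0.64377: √M = 0.64377/0.120 + √267 = 5.3648 + 16.3401 = 21.7049.
M = (21.7049)² = 471.10 ppb.

M ≈ 471 ppb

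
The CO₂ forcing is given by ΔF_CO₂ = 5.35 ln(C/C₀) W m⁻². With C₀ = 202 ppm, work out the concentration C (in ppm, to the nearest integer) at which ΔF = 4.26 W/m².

C ≈ 448 ppm

Set 5.35 ln(C/202) = 4.26, so ln(C/202) = 4.26/5.35 = 0.79626.
Then C/202 = e^0.79626 = 2.21723, giving C = 202 × 2.21723 = 447.88 ppm.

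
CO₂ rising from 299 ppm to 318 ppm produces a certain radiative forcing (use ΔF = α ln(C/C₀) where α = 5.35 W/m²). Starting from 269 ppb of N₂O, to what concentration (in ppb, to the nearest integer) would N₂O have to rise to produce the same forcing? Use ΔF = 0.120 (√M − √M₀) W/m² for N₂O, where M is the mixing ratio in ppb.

M ≈ 367 ppb

CO₂ forcing: 5.35 × ln(318/299) = 5.35 × 0.061608 = 0.32960 W/m².
Set 0.120(√M − √269) = 0.32960: √M = 0.32960/0.120 + √269 = 2.7467 + 16.4012 = 19.1479.
M = (19.1479)² = 366.64 ppb.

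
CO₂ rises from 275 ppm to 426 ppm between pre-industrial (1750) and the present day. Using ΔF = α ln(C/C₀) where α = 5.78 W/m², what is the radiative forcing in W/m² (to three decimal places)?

ΔF = 2.530 W/m²

CO₂ absorption bands are partially saturated, so forcing scales with the logarithm of the concentration ratio.
CO₂: 5.78 × ln(426/275) = 5.78 × ln(1.54909) = 5.78 × 0.43767 = 2.5297 W/m².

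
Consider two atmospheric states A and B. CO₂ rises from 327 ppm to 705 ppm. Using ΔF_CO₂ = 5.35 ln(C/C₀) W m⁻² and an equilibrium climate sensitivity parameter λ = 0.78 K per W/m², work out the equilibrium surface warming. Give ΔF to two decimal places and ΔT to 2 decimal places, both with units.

CO₂: 5.35 × ln(705/327) = 5.35 × ln(2.15596) = 5.35 × 0.76824 = 4.1101 W/m².
ΔT = λ ΔF = 0.78 × 4.11 = 3.2058 K.

ΔF = 4.11 W/m²; ΔT = 3.21 K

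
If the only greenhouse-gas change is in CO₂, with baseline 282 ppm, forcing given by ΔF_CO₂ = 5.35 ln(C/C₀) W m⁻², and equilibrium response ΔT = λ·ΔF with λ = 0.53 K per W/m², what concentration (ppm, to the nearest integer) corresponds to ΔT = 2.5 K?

Required forcing: ΔF = ΔT/λ = 2.5/0.53 = 4.7170 W/m².
Then ln(C/282) = ΔF/5.35 = 4.7170/5.35 = 0.88168.
So C = 282 × e^0.88168 = 282 × 2.41495 = 681.02 ppm.

C ≈ 681 ppm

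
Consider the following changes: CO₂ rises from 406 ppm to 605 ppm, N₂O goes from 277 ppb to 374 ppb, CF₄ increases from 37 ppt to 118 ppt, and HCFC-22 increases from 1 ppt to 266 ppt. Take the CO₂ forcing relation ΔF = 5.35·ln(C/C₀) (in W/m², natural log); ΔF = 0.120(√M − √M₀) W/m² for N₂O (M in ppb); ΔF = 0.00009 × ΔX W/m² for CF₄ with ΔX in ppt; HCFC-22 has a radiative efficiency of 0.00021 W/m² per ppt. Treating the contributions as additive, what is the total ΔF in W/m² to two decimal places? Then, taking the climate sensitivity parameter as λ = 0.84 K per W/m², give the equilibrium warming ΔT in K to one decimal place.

CO₂: 5.35 × ln(605/406) = 5.35 × ln(1.49015) = 5.35 × 0.39888 = 2.1340 W/m².
N₂O: 0.120 × (√374 − √277) = 0.120 × (19.3391 − 16.6433) = 0.120 × 2.6958 = 0.3235 W/m².
CF₄: ΔF = 0.00009 × (118 − 37) = 0.00009 × 81 = 0.0073 W/m².
HCFC-22: ΔF = 0.00021 × (266 − 1) = 0.00021 × 265 = 0.0557 W/m².
Total ΔF = 2.1340 + 0.3235 + 0.0073 + 0.0557 = 2.5205 W/m².
ΔT = λ ΔF = 0.84 × 2.52 = 2.1168 K.

ΔF = 2.52 W/m²; ΔT = 2.1 K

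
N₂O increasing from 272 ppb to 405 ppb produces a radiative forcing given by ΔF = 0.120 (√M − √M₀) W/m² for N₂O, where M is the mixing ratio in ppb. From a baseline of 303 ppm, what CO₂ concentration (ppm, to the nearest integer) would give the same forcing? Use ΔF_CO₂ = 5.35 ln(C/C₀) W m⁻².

N₂O forcing: 0.120 × (√405 − √272) = 0.120 × (20.1246 − 16.4924) = 0.120 × 3.6322 = 0.43586 W/m².
Set 5.35 ln(C/303) = 0.43586: ln(C/303) = 0.43586/5.35 = 0.08147, so C = 303 × e^0.08147 = 303 × 1.08488 = 328.72 ppm.

C ≈ 329 ppm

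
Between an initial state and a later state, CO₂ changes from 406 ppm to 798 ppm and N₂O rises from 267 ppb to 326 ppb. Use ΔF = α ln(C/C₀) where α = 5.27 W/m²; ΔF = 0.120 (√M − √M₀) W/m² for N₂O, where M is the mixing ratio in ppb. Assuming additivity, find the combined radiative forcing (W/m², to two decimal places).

ΔF = 3.77 W/m²

CO₂: 5.27 × ln(798/406) = 5.27 × ln(1.96552) = 5.27 × 0.67576 = 3.5613 W/m².
N₂O: 0.120 × (√326 − √267) = 0.120 × (18.0555 − 16.3401) = 0.120 × 1.7154 = 0.2058 W/m².
Total ΔF = 3.5613 + 0.2058 = 3.7671 W/m².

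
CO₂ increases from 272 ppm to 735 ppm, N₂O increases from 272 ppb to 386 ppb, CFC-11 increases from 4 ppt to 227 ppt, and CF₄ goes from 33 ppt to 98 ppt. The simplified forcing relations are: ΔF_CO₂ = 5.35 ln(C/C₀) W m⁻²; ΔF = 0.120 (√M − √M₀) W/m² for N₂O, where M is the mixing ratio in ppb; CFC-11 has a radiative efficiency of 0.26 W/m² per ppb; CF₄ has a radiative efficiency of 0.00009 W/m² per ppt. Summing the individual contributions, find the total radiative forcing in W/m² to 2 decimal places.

ΔF = 5.76 W/m²

CO₂: 5.35 × ln(735/272) = 5.35 × ln(2.70221) = 5.35 × 0.99407 = 5.3183 W/m².
N₂O: 0.120 × (√386 − √272) = 0.120 × (19.6469 − 16.4924) = 0.120 × 3.1545 = 0.3785 W/m².
CFC-11: Δ = 227 − 4 = 223 ppt = 0.223 ppb; ΔF = 0.26 × 0.223 = 0.0580 W/m².
CF₄: ΔF = 0.00009 × (98 − 33) = 0.00009 × 65 = 0.0059 W/m².
Total ΔF = 5.3183 + 0.3785 + 0.0580 + 0.0059 = 5.7607 W/m².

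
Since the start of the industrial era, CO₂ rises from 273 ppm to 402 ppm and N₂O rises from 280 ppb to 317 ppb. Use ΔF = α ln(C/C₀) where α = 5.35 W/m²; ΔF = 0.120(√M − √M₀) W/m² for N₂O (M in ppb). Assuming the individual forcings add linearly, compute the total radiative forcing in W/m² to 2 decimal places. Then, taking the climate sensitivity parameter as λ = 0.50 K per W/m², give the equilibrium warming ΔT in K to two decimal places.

ΔF = 2.20 W/m²; ΔT = 1.10 K

CO₂: 5.35 × ln(402/273) = 5.35 × ln(1.47253) = 5.35 × 0.38698 = 2.0703 W/m².
N₂O: 0.120 × (√317 − √280) = 0.120 × (17.8045 − 16.7332) = 0.120 × 1.0713 = 0.1286 W/m².
Total ΔF = 2.0703 + 0.1286 = 2.1989 W/m².
ΔT = λ ΔF = 0.50 × 2.20 = 1.1000 K.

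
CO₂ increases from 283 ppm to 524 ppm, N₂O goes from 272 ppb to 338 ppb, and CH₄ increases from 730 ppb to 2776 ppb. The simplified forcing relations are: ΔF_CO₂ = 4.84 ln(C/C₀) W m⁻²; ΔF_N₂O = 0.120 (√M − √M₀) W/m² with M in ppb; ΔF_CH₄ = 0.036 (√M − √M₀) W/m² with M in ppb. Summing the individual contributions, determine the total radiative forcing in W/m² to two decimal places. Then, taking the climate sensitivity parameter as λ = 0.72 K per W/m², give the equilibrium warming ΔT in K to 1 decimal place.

CO₂: 4.84 × ln(524/283) = 4.84 × ln(1.85159) = 4.84 × 0.61604 = 2.9816 W/m².
N₂O: 0.120 × (√338 − √272) = 0.120 × (18.3848 − 16.4924) = 0.120 × 1.8924 = 0.2271 W/m².
CH₄: 0.036 × (√2776 − √730) = 0.036 × (52.6878 − 27.0185) = 0.036 × 25.6693 = 0.9241 W/m².
Total ΔF = 2.9816 + 0.2271 + 0.9241 = 4.1328 W/m².
ΔT = λ ΔF = 0.72 × 4.13 = 2.9736 K.

ΔF = 4.13 W/m²; ΔT = 3.0 K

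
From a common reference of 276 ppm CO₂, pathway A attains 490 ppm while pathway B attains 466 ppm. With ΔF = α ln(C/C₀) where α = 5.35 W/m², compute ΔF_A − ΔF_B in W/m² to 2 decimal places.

ΔF_A − ΔF_B = 0.27 W/m²

ΔF_A = 5.35 ln(490/276) = 5.35 × 0.57400 = 3.0709 W/m².
ΔF_B = 5.35 ln(466/276) = 5.35 × 0.52378 = 2.8022 W/m².
Difference: 3.0709 − 2.8022 = 0.2687 W/m².
(Equivalently, ΔF_A − ΔF_B = 5.35 ln(490/466) = 5.35 × 0.05022 = 0.2687 W/m².)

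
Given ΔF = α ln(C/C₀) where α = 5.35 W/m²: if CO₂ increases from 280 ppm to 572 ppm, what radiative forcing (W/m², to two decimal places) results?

ΔF = 3.82 W/m²

CO₂: 5.35 × ln(572/280) = 5.35 × ln(2.04286) = 5.35 × 0.71435 = 3.8218 W/m².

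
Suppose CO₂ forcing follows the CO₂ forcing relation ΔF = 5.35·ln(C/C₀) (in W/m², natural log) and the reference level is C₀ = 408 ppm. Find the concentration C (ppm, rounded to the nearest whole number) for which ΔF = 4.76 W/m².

Set 5.35 ln(C/408) = 4.76, so ln(C/408) = 4.76/5.35 = 0.88972.
Then C/408 = e^0.88972 = 2.43445, giving C = 408 × 2.43445 = 993.26 ppm.

C ≈ 993 ppm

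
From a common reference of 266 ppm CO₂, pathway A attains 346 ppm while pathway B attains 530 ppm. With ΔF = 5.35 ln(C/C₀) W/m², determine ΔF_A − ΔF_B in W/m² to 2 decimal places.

ΔF_A − ΔF_B = -2.28 W/m²

ΔF_A = 5.35 ln(346/266) = 5.35 × 0.26294 = 1.4067 W/m².
ΔF_B = 5.35 ln(530/266) = 5.35 × 0.68938 = 3.6882 W/m².
Difference: 1.4067 − 3.6882 = -2.2815 W/m².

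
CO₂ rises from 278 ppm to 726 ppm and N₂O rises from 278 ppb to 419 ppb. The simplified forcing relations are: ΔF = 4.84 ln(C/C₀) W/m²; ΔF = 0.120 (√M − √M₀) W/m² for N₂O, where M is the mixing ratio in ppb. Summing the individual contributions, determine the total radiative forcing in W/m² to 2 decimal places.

CO₂: 4.84 × ln(726/278) = 4.84 × ln(2.61151) = 4.84 × 0.95993 = 4.6461 W/m².
N₂O: 0.120 × (√419 − √278) = 0.120 × (20.4695 − 16.6733) = 0.120 × 3.7962 = 0.4555 W/m².
Total ΔF = 4.6461 + 0.4555 = 5.1016 W/m².

ΔF = 5.10 W/m²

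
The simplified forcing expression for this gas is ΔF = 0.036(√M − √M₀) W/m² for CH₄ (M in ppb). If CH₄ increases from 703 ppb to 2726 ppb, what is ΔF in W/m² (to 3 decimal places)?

ΔF = 0.925 W/m²

CH₄: 0.036 × (√2726 − √703) = 0.036 × (52.2111 − 26.5141) = 0.036 × 25.6970 = 0.9251 W/m².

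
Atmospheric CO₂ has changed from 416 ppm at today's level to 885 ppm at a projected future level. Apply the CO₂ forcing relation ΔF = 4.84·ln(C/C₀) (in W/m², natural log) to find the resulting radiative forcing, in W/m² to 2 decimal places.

CO₂: 4.84 × ln(885/416) = 4.84 × ln(2.12740) = 4.84 × 0.75490 = 3.6537 W/m².

ΔF = 3.65 W/m²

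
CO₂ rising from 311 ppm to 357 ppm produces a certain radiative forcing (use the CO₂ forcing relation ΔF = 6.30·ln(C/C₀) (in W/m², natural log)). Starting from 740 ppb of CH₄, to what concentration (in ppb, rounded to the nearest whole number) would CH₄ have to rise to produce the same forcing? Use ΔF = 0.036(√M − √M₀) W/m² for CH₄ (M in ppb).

M ≈ 2636 ppb

CO₂ forcing: 6.30 × ln(357/311) = 6.30 × 0.137943 = 0.86904 W/m².
Set 0.036(√M − √740) = 0.86904: √M = 0.86904/0.036 + √740 = 24.1400 + 27.2029 = 51.3429.
M = (51.3429)² = 2636.09 ppb.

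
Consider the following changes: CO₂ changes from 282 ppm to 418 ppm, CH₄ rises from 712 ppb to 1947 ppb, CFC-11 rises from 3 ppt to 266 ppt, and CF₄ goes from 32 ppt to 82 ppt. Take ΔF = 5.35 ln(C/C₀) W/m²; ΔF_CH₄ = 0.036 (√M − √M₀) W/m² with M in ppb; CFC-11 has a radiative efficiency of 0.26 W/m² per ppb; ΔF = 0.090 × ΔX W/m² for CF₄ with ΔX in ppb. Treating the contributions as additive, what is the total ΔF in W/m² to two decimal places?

CO₂: 5.35 × ln(418/282) = 5.35 × ln(1.48227) = 5.35 × 0.39357 = 2.1056 W/m².
CH₄: 0.036 × (√1947 − √712) = 0.036 × (44.1248 − 26.6833) = 0.036 × 17.4415 = 0.6279 W/m².
CFC-11: Δ = 266 − 3 = 263 ppt = 0.263 ppb; ΔF = 0.26 × 0.263 = 0.0684 W/m².
CF₄: Δ = 82 − 32 = 50 ppt = 0.050 ppb; ΔF = 0.090 × 0.050 = 0.0045 W/m².
Total ΔF = 2.1056 + 0.6279 + 0.0684 + 0.0045 = 2.8064 W/m².

ΔF = 2.81 W/m²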